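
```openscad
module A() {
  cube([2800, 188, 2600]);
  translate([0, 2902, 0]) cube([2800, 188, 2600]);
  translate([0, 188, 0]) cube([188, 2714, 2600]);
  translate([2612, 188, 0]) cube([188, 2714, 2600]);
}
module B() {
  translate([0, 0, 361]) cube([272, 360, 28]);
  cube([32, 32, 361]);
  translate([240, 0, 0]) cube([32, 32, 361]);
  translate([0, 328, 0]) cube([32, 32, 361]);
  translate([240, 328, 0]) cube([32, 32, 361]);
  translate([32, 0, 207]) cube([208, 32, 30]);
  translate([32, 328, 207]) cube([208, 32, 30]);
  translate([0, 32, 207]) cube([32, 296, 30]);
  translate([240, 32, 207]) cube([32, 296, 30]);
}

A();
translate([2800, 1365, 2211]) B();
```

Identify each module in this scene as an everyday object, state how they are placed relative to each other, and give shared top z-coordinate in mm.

A is a house frame. B is a stool. The stool is beside the house frame with their tops flush at z = 2600. The shared top z-coordinate is 2600 mm.

Both tops at z = 2600 mm.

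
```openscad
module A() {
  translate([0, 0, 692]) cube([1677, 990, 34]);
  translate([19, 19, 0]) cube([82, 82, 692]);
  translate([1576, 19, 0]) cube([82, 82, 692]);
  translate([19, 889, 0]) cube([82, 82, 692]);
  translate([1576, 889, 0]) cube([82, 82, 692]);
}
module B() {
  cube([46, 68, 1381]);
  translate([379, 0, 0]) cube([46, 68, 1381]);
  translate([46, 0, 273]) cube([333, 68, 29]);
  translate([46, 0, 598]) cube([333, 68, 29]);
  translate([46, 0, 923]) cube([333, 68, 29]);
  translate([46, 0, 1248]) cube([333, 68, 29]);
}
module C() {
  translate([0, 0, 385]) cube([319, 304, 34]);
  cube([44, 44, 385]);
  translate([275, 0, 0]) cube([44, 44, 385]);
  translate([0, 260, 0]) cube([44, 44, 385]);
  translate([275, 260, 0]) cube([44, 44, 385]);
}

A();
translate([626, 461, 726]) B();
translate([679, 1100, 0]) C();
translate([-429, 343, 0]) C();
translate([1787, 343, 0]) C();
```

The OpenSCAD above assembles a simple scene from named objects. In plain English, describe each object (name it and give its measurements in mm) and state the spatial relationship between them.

A is a table: top 1677 mm (x) × 990 mm (y), 34 mm thick, upper face at z = 726 mm, on four 82×82 mm square legs, each inset 19 mm from the nearest pair of top edges, running from z = 0 to the bottom of the top.

B is a straight ladder. Two 46×68 mm vertical rails, 1381 mm tall, stand 425 mm apart (outside-to-outside) with their front faces coplanar on the −y side. 4 rungs, each 68 mm deep and 29 mm tall, span between the inner faces of the rails, front faces flush with the rails. The lowest rung's underside is at z = 273 mm and rungs are spaced 325 mm apart (underside to underside).

C is a four-legged stool. The seat is 319×304 mm, 34 mm thick, top at z = 419 mm. It stands on four square legs, each 44×44 mm in cross-section, from z = 0 to the seat underside, each flush with a corner of the seat.

The ladder is on top of the table, centred. Three stools sit around the table at the +y, −x, +x sides.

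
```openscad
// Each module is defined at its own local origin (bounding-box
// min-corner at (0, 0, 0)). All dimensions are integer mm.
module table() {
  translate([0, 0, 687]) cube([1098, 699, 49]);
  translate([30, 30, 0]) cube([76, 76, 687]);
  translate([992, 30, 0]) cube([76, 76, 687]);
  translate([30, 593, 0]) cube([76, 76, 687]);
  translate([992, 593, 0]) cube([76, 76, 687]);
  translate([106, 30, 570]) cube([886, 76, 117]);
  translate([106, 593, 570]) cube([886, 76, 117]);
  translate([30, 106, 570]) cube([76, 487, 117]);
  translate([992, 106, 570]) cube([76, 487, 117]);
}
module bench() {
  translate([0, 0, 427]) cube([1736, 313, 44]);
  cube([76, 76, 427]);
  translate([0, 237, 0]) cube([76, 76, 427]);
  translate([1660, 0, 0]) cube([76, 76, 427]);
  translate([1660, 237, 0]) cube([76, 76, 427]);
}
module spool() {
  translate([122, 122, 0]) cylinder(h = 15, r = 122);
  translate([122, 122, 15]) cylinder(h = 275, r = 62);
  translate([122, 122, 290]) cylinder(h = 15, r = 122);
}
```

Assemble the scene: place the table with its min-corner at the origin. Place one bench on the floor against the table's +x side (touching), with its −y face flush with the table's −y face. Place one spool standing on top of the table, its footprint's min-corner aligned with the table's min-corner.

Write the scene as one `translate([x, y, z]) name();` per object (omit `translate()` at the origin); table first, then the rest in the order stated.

table();
translate([1098, 0, 0]) bench();
translate([0, 0, 736]) spool();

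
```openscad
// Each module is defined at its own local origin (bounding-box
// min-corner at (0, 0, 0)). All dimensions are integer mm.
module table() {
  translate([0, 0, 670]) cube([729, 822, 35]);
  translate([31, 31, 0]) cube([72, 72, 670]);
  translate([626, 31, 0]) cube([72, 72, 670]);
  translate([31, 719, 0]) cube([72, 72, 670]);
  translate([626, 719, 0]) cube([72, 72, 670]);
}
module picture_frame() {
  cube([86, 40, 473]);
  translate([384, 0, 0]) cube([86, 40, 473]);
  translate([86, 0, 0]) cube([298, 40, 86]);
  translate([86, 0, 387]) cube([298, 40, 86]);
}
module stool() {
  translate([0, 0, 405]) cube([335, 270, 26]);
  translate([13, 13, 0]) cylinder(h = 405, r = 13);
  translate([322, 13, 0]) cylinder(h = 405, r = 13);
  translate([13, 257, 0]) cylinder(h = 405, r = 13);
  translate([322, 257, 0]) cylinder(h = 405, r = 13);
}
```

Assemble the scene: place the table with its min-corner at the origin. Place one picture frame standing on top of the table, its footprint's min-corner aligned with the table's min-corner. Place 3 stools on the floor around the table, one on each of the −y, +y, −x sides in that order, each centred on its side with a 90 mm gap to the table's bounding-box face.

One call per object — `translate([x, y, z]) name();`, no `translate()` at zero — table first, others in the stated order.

table();
translate([0, 0, 705]) picture_frame();
translate([197, -360, 0]) stool();
translate([197, 912, 0]) stool();
translate([-425, 276, 0]) stool();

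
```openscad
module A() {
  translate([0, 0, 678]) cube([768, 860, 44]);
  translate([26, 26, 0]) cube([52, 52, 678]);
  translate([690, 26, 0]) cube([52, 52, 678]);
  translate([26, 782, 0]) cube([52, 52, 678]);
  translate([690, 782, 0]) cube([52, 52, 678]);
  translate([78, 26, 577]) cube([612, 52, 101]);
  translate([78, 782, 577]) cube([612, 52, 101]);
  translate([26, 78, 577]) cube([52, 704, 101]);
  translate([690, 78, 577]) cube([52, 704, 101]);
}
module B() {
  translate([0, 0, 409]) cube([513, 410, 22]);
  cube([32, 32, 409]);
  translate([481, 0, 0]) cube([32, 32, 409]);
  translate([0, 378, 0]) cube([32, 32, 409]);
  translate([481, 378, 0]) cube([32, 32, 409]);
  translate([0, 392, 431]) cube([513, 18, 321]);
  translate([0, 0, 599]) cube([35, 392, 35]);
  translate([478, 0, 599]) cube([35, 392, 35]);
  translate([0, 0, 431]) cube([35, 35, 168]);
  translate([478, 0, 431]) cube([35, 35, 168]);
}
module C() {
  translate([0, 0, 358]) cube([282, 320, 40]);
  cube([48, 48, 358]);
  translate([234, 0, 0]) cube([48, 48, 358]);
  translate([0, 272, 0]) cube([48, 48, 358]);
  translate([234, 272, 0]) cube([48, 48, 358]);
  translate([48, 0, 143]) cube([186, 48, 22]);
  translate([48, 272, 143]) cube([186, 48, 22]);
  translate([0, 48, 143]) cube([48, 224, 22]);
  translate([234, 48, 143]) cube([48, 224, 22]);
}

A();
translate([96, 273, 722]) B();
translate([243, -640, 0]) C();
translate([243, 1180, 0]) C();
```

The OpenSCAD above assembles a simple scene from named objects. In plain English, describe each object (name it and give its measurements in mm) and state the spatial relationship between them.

A is a table with a 768×860 mm rectangular top, 44 mm thick, top surface at z = 722 mm, supported by four 52×52 mm square legs, each inset 26 mm from the nearest pair of top edges, running from the floor. Four apron rails, 52 mm thick and 101 mm tall, run between adjacent legs with their top edges flush with the underside of the top and their outer faces flush with the legs' outer faces.

B is a chair. The seat is a 513×410×22 mm slab with its top at z = 431 mm, on four 32×32 mm corner legs (flush with the seat edges, standing on z = 0). A flat backrest 18 mm thick, 321 mm tall, spans the full seat width and rises from the seat top along its +y edge, rear face flush with the rear of the seat. Two armrests of 35×35 mm section run along each side from the seat's front edge to the front of the backrest, top faces 203 mm above the seat top and outer faces flush with the seat's x-edges; a 35×35 mm post under the front of each armrest stands on the seat at the front corner.

C is a four-legged stool. The seat is a 282×320×40 mm slab whose top surface is at z = 398 mm; four square legs, each 48×48 mm in cross-section, run from the floor (z = 0) to the underside of the seat, each flush with a corner of the seat. Four stretchers, 48 mm wide and 22 mm tall, connect adjacent legs with their undersides at z = 143 mm, each running between the inner faces of the legs it joins and aligned with the legs' outer faces on the other axis.

The chair is on top of the table. Two stools sit around the table at the −y, +y sides.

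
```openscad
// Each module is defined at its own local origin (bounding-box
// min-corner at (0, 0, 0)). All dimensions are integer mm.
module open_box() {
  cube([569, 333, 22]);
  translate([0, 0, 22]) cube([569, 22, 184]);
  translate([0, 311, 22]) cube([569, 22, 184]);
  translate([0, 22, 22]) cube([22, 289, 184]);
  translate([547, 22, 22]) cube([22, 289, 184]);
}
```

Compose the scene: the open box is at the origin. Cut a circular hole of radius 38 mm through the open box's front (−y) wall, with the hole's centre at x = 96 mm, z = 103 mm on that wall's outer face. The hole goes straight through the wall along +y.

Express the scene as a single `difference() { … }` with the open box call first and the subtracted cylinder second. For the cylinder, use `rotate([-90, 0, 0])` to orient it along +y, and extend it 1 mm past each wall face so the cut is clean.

difference() {
  open_box();
  translate([96, -1, 103]) rotate([-90, 0, 0]) cylinder(h = 24, r = 38);
}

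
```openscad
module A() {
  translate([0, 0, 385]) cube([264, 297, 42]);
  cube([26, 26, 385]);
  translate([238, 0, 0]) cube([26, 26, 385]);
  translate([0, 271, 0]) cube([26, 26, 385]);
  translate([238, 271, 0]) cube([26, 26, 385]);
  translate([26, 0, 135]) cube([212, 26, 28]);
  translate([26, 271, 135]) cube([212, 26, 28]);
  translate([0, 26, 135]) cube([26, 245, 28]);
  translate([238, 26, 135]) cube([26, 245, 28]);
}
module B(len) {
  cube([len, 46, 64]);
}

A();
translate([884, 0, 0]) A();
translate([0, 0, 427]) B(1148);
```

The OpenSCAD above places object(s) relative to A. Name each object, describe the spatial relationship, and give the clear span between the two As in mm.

A is a stool. B is a beam. A beam spans the tops of two stools. The clear span between the two stools is 620 mm.

Second stool starts at x = 884; first ends at x = 264; clear span = 884 − 264 = 620 mm.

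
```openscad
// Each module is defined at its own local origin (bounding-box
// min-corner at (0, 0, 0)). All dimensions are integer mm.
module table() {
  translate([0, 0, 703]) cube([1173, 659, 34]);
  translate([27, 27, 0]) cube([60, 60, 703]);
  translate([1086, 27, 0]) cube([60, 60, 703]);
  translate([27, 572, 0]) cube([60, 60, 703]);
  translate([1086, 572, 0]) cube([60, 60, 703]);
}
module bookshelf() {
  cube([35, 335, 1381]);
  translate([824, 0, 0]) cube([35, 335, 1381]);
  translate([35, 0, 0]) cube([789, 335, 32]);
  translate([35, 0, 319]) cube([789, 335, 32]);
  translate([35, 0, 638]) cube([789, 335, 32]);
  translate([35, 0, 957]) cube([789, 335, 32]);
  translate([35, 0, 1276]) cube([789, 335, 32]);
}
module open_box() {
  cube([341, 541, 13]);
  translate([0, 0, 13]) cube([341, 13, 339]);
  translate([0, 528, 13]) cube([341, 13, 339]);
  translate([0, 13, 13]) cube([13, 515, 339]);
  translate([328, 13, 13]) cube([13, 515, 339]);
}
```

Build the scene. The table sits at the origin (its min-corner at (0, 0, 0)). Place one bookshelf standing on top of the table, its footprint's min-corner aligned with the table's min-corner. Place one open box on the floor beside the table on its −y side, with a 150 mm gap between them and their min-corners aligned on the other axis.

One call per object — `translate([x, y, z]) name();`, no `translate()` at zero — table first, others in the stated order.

table();
translate([0, 0, 737]) bookshelf();
translate([0, -691, 0]) open_box();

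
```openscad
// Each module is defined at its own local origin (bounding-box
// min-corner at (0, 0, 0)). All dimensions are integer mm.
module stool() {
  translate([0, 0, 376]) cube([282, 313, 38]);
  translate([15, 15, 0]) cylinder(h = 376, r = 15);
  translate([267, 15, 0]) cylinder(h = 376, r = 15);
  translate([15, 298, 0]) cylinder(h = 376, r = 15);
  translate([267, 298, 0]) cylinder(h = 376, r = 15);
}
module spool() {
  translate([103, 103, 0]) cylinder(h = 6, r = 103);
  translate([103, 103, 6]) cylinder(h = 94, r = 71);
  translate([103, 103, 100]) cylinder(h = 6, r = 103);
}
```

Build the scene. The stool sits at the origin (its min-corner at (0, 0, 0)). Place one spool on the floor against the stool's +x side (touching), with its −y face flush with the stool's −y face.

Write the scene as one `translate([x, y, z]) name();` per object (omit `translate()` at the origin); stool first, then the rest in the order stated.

stool();
translate([282, 0, 0]) spool();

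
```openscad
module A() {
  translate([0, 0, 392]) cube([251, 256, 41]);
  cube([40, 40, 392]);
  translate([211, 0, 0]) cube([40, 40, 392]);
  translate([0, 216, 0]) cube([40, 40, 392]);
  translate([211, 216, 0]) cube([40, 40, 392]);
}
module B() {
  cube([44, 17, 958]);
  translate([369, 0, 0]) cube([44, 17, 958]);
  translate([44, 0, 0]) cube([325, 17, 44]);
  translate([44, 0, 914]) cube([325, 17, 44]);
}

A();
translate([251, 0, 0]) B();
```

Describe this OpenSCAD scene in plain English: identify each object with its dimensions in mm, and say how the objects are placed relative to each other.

A is a four-legged stool. The seat is 251×256 mm, 41 mm thick, top at z = 433 mm. It stands on four square legs, each 40×40 mm in cross-section, from z = 0 to the seat underside, each flush with a corner of the seat.

B is a picture frame with a 325×870 mm rectangular opening (x by z) and a uniform 44 mm border on every side. Frame depth is 17 mm along y. It is built from two vertical stiles running the full outside height and two horizontal rails spanning the gap between the stiles.

The picture frame is against the stool's +x side, with their −y faces flush.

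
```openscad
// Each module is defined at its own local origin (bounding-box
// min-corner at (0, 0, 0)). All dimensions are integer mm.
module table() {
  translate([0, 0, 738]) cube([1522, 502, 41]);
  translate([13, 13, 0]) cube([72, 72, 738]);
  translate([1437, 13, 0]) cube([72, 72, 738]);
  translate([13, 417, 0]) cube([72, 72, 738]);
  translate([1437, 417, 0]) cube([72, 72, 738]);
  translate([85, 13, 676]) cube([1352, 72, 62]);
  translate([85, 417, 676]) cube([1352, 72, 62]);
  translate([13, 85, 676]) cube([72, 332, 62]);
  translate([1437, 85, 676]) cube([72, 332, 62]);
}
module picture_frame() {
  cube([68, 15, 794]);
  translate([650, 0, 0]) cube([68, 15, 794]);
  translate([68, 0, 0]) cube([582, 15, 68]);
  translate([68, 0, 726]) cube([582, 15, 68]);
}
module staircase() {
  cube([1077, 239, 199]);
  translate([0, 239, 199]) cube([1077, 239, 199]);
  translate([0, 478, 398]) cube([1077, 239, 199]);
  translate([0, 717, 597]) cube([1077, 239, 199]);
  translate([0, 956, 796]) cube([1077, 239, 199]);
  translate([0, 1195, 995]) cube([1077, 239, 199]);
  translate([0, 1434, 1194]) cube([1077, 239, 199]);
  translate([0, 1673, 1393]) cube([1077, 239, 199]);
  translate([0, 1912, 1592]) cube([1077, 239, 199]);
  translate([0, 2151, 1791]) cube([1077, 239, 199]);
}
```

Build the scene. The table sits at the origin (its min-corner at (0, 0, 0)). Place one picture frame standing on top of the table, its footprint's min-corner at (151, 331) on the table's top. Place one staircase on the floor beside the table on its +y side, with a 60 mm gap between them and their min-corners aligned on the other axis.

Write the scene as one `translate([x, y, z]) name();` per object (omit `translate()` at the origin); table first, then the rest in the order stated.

table();
translate([151, 331, 779]) picture_frame();
translate([0, 562, 0]) staircase();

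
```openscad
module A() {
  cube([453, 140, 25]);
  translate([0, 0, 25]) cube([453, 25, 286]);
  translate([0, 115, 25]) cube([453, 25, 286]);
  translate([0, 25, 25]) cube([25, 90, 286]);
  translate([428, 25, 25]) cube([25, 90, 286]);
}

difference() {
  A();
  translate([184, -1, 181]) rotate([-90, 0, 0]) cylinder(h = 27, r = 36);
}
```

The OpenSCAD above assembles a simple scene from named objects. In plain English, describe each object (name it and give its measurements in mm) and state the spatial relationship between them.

A is an open-topped rectangular box: outside dimensions 453×140×311 mm, with a uniform wall and base thickness of 25 mm. The base is a full 453×140 slab on the floor; four walls sit on top of the base. The front and back walls (the −y and +y sides) span the full width; the two side walls fit between them.

The open box has a circular hole of radius 36 mm through its front wall, centred at (x = 184, z = 181).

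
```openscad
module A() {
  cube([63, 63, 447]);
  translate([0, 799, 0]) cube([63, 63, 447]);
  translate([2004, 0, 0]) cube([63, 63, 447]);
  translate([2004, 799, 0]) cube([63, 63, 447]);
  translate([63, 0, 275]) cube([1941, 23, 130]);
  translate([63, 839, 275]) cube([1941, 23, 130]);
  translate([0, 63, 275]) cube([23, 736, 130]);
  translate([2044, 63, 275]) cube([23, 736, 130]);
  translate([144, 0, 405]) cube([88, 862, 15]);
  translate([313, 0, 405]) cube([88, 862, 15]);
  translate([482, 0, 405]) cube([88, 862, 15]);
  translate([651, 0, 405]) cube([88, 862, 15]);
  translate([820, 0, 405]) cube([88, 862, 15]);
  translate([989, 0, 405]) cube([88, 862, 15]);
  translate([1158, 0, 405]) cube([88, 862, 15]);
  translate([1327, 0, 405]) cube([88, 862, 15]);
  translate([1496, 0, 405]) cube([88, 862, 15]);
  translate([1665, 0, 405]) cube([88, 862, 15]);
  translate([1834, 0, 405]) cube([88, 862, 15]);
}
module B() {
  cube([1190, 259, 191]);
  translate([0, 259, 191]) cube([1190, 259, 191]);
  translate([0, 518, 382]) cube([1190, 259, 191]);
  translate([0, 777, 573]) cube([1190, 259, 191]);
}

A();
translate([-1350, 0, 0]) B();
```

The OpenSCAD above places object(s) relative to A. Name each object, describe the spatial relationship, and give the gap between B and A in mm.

A is a bed frame. B is a staircase. The staircase is on the floor beside the bed frame on its −x side. The gap between the staircase and the bed frame is 160 mm.

The staircase's nearest face is 160 mm from the bed frame's −x face.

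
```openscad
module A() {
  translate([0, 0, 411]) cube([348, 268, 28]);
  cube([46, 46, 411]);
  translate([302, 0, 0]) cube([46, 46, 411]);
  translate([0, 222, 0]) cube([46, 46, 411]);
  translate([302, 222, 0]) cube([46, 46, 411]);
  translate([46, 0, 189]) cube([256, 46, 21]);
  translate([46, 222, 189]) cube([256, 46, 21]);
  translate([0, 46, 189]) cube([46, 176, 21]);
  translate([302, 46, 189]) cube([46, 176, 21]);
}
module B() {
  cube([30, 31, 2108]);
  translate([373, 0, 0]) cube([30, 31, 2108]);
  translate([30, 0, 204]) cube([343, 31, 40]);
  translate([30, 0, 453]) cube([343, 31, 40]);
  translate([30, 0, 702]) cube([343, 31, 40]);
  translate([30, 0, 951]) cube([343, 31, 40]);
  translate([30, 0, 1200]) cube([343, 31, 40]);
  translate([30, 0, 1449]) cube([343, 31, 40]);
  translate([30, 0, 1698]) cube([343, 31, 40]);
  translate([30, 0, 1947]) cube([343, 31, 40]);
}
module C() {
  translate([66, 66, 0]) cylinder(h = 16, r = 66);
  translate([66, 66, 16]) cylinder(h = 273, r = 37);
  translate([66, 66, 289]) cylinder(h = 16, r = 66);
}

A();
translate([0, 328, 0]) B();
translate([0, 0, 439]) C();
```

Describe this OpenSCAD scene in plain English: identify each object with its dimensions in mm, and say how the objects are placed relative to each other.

A is a four-legged stool. The seat is a 348×268×28 mm slab whose top surface is at z = 439 mm; four square legs, each 46×46 mm in cross-section, run from the floor (z = 0) to the underside of the seat, each flush with a corner of the seat. Four stretchers, 46 mm wide and 21 mm tall, connect adjacent legs with their undersides at z = 189 mm, each running between the inner faces of the legs it joins and aligned with the legs' outer faces on the other axis.

B is a straight ladder. Two 30×31 mm vertical rails, 2108 mm tall, stand 403 mm apart (outside-to-outside) with their front faces coplanar on the −y side. 8 rungs, each 31 mm deep and 40 mm tall, span between the inner faces of the rails, front faces flush with the rails. The lowest rung's underside is at z = 204 mm and rungs are spaced 249 mm apart (underside to underside).

C is a spool: two coaxial disc flanges of radius 66 mm and thickness 16 mm, joined by a core cylinder of radius 37 mm and height 273 mm. The lower flange rests on z = 0 and the three cylinders share a vertical axis.

The ladder is on the floor beside the stool on its +y side. The spool is on top of the stool.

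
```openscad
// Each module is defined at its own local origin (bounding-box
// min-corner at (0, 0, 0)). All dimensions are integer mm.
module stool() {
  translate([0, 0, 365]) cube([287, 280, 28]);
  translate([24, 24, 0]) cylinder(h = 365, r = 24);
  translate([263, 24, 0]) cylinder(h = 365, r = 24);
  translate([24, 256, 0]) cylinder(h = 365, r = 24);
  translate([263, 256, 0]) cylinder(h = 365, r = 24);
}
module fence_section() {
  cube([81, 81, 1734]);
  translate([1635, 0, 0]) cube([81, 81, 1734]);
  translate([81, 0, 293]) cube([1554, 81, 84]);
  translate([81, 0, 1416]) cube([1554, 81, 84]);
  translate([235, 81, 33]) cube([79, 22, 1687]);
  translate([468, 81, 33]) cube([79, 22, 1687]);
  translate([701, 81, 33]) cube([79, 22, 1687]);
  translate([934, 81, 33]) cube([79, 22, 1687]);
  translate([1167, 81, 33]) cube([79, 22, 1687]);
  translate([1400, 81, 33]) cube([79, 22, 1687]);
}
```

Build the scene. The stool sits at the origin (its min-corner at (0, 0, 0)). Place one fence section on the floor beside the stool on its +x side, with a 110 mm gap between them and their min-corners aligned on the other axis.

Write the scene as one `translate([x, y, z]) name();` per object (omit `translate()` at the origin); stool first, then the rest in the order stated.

stool();
translate([397, 0, 0]) fence_section();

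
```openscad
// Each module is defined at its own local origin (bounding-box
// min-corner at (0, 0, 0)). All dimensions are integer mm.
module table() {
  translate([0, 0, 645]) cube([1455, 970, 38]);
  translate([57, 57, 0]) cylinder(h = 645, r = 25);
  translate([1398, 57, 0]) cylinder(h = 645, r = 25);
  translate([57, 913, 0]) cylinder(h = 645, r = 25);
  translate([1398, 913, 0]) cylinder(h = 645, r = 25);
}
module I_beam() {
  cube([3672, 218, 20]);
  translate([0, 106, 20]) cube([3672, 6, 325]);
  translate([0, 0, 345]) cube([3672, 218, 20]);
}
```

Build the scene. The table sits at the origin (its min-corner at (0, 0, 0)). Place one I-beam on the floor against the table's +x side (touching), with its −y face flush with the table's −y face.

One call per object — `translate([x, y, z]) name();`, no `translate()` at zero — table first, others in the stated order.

table();
translate([1455, 0, 0]) I_beam();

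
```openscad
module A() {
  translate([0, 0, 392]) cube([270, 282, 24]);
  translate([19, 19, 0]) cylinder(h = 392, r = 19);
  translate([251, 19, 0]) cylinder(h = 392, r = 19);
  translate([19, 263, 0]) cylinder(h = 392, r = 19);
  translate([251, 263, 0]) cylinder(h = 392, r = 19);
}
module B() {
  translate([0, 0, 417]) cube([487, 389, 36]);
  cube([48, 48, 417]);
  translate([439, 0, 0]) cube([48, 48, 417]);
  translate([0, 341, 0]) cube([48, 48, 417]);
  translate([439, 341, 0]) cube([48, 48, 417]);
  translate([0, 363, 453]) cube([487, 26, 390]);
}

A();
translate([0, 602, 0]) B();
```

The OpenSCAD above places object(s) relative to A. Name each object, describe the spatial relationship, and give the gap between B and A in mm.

A is a stool. B is a chair. The chair is on the floor beside the stool on its +y side. The gap between the chair and the stool is 320 mm.

The chair's nearest face is 320 mm from the stool's +y face.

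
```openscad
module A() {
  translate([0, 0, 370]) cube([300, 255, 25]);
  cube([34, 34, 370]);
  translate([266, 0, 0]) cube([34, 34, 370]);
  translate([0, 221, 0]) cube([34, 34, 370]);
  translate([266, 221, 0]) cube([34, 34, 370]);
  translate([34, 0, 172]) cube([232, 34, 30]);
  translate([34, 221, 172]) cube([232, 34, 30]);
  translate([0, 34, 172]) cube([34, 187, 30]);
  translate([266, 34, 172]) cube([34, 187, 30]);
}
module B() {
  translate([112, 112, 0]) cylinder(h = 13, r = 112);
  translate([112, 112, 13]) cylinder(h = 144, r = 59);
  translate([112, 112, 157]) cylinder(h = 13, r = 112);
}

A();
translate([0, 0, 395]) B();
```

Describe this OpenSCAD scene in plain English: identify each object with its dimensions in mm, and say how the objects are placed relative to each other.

A is a four-legged stool. The seat is a 300×255×25 mm slab whose top surface is at z = 395 mm; four square legs, each 34×34 mm in cross-section, run from the floor (z = 0) to the underside of the seat, each flush with a corner of the seat. Four stretchers, 34 mm wide and 30 mm tall, connect adjacent legs with their undersides at z = 172 mm, each running between the inner faces of the legs it joins and aligned with the legs' outer faces on the other axis.

B is a spool: two coaxial disc flanges of radius 112 mm and thickness 13 mm, joined by a core cylinder of radius 59 mm and height 144 mm. The lower flange rests on z = 0 and the three cylinders share a vertical axis.

The spool is on top of the stool.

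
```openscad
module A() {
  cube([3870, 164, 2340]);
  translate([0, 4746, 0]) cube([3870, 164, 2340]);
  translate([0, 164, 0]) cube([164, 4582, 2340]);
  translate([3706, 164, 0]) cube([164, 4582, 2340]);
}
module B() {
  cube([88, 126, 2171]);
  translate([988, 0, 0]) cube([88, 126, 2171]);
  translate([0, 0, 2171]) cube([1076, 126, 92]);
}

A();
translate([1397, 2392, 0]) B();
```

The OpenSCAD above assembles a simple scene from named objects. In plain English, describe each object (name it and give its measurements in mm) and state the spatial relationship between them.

A is a box-shaped house frame (walls only): outside footprint 3870×4910 mm, wall height 2340 mm, wall thickness 164 mm. The two y-facing walls run the full x-width; the two x-facing walls fit between the inner faces of the y-facing walls.

B is a door frame. The clear opening is 900 mm wide and 2171 mm high. Two 88 mm wide jambs, 126 mm deep, stand either side of the opening from the floor to the top of the opening. A 92 mm thick head sits across the top of both jambs, spanning the full outside width of the frame.

The door frame sits inside the house frame, centred.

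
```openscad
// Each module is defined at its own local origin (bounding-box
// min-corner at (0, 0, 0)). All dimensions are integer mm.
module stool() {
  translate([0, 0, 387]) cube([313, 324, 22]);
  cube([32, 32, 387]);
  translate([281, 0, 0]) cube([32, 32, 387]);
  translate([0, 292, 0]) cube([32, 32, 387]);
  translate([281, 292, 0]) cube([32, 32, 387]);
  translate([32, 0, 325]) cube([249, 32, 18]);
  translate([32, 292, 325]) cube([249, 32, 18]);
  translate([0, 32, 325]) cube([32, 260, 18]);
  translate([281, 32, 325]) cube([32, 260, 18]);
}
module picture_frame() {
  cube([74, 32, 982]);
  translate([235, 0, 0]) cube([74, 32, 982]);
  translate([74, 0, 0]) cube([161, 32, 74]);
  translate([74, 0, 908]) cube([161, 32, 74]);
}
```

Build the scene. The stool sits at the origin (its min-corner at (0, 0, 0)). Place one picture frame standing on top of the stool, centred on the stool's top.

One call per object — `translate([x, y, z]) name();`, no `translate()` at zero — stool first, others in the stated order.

stool();
translate([2, 146, 409]) picture_frame();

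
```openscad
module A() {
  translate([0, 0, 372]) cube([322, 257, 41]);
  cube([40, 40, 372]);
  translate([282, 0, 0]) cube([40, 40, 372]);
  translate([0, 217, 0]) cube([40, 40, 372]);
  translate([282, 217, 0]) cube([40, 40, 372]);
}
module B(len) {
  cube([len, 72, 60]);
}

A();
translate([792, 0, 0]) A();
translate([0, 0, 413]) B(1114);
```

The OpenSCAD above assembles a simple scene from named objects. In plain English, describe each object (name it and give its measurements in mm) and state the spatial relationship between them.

A is a four-legged stool. The seat is 322×257 mm, 41 mm thick, top at z = 413 mm. It stands on four square legs, each 40×40 mm in cross-section, from z = 0 to the seat underside, each flush with a corner of the seat.

B is a rectangular beam 1114 mm long (x), 72 mm deep (y), 60 mm thick (z).

The beam spans the tops of two stools placed 470 mm apart, resting at z = 413 mm.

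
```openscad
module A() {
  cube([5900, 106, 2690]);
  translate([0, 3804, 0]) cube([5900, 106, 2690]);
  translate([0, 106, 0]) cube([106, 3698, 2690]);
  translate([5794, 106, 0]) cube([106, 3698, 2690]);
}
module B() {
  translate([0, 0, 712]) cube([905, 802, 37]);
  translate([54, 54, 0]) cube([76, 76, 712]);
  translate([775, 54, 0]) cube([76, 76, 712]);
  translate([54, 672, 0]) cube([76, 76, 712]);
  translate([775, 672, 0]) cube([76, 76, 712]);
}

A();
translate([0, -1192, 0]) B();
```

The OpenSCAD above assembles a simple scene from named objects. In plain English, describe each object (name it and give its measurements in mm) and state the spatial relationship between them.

A is the wall frame of a small rectangular building: four walls, each 2690 mm tall and 106 mm thick, enclosing a footprint 5900 mm (x) by 3910 mm (y) outside-to-outside, with no floor or roof. The front and back walls (the −y and +y sides) span the full width; the two side walls fit between them.

B is a table: top 905 mm (x) × 802 mm (y), 37 mm thick, upper face at z = 749 mm, on four 76×76 mm square legs, each inset 54 mm from the nearest pair of top edges, running from z = 0 to the bottom of the top.

The table is on the floor beside the house frame on its −y side.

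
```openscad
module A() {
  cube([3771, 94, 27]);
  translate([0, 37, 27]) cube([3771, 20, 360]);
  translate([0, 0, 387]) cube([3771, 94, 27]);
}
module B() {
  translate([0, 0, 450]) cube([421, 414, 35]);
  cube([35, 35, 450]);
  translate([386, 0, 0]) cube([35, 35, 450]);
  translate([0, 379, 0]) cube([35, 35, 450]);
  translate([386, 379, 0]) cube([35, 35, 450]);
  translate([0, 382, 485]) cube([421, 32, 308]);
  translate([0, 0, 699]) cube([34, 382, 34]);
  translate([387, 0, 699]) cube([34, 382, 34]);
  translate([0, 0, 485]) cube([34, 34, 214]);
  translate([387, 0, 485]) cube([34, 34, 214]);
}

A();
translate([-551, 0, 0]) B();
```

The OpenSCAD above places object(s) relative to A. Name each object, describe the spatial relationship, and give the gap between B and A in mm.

A is an I-beam. B is a chair. The chair is on the floor beside the I-beam on its −x side. The gap between the chair and the I-beam is 130 mm.

The chair's nearest face is 130 mm from the I-beam's −x face.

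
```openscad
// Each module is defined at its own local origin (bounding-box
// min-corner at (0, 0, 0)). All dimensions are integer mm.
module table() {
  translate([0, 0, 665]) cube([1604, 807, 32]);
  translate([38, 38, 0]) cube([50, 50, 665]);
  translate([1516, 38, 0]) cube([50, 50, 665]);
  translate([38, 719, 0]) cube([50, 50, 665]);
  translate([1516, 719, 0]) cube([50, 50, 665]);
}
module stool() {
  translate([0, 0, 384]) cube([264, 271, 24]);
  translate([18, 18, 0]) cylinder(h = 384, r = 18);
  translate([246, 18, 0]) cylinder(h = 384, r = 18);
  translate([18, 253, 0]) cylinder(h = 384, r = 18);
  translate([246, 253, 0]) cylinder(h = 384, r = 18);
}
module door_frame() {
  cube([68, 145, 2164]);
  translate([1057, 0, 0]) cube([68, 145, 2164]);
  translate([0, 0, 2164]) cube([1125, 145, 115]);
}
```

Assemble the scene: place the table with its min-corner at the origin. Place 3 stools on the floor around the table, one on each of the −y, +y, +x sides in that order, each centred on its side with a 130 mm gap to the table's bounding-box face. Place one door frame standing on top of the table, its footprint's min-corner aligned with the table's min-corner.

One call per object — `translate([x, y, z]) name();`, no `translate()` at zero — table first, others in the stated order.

table();
translate([670, -401, 0]) stool();
translate([670, 937, 0]) stool();
translate([1734, 268, 0]) stool();
translate([0, 0, 697]) door_frame();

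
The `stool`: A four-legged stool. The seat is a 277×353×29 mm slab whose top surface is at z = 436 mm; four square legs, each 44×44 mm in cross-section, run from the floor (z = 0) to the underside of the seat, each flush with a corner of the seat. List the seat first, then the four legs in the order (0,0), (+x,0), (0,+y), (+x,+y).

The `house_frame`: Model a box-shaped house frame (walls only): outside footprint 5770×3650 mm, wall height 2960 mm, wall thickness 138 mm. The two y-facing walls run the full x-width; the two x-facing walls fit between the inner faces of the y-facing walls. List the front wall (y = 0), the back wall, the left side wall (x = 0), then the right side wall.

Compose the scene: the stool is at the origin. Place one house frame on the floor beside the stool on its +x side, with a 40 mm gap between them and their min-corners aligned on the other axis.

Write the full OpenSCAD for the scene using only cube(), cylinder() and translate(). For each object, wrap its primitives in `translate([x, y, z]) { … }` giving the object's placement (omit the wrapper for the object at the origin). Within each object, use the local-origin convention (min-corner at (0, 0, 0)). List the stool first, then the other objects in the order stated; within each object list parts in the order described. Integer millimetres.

translate([0, 0, 407]) cube([277, 353, 29]);
cube([44, 44, 407]);
translate([233, 0, 0]) cube([44, 44, 407]);
translate([0, 309, 0]) cube([44, 44, 407]);
translate([233, 309, 0]) cube([44, 44, 407]);
translate([317, 0, 0]) {
  cube([5770, 138, 2960]);
  translate([0, 3512, 0]) cube([5770, 138, 2960]);
  translate([0, 138, 0]) cube([138, 3374, 2960]);
  translate([5632, 138, 0]) cube([138, 3374, 2960]);
}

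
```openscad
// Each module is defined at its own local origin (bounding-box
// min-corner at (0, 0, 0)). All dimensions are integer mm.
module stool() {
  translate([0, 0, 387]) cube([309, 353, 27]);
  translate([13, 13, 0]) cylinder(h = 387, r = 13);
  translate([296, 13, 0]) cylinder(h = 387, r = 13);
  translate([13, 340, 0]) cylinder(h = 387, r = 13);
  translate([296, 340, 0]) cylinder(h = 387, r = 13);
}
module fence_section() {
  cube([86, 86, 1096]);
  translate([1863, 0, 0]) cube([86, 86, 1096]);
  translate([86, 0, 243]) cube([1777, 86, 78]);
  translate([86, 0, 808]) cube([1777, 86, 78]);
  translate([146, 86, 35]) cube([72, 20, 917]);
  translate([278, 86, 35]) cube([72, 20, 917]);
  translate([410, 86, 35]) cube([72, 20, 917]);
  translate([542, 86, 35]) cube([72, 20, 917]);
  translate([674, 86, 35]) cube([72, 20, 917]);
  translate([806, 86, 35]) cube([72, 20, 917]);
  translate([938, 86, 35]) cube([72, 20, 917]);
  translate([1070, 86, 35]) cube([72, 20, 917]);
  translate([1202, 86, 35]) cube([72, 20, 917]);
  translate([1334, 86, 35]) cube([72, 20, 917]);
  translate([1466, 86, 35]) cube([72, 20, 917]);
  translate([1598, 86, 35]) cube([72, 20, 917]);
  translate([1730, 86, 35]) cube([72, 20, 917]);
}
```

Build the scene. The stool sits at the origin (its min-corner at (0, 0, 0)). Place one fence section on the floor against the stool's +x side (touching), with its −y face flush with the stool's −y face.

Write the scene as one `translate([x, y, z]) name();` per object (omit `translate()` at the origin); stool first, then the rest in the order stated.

stool();
translate([309, 0, 0]) fence_section();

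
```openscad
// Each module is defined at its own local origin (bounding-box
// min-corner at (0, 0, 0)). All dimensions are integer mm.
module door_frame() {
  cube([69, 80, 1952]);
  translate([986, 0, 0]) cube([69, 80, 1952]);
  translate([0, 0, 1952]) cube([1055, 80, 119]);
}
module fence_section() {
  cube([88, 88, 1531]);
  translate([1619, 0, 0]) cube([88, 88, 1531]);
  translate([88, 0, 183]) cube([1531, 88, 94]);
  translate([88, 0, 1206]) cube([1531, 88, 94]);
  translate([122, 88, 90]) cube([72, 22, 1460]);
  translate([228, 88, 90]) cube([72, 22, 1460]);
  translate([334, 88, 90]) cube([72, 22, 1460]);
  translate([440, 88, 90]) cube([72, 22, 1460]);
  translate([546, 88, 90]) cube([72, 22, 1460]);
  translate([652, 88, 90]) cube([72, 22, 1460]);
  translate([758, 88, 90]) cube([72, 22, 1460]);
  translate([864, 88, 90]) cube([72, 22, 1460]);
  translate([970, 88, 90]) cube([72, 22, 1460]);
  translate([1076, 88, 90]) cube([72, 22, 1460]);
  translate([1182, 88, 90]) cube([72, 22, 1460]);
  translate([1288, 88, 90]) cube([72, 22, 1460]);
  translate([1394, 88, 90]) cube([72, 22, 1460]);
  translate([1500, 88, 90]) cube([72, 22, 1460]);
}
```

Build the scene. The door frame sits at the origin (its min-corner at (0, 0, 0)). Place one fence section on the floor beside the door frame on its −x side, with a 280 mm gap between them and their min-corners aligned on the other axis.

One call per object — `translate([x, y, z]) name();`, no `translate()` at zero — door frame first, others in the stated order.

door_frame();
translate([-1987, 0, 0]) fence_section();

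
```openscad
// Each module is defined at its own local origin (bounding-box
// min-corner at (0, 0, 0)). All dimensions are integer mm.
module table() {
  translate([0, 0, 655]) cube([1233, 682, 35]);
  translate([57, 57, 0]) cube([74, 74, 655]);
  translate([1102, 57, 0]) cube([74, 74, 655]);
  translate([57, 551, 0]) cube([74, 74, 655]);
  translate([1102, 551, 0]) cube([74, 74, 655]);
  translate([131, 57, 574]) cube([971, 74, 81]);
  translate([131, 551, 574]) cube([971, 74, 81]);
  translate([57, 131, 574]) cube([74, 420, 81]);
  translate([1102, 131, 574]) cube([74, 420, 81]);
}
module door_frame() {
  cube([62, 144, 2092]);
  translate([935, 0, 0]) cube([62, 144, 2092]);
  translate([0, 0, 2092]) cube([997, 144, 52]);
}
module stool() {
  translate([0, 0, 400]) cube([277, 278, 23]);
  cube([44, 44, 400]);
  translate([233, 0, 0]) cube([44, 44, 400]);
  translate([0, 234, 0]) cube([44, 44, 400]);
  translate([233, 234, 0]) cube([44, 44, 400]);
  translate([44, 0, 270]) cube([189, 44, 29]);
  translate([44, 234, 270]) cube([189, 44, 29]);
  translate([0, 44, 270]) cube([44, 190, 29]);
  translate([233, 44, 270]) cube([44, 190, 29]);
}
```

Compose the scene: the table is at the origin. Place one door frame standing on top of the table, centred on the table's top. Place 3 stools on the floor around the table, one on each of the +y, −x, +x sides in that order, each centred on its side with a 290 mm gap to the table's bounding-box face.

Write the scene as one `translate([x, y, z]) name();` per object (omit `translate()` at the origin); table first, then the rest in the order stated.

table();
translate([118, 269, 690]) door_frame();
translate([478, 972, 0]) stool();
translate([-567, 202, 0]) stool();
translate([1523, 202, 0]) stool();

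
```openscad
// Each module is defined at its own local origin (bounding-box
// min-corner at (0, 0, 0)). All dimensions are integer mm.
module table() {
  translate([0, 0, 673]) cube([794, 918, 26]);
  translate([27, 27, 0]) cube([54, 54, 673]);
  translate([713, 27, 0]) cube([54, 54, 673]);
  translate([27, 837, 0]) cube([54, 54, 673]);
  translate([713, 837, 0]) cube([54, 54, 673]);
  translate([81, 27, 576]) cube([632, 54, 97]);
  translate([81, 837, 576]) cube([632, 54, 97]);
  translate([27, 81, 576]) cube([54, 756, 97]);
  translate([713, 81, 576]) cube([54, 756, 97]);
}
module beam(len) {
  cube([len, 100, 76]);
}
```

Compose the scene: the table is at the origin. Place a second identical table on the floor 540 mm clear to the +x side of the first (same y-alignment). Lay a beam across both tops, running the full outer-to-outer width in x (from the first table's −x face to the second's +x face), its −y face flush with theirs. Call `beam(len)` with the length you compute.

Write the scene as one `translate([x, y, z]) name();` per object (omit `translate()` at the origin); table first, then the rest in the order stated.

table();
translate([1334, 0, 0]) table();
translate([0, 0, 699]) beam(2128);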